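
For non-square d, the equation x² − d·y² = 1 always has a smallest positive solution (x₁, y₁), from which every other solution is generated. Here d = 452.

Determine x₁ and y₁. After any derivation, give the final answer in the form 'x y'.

[21; 3,1,5,3,10,3,5,1,3,42] for √452; ℓ=10 ⇒ convergent index 9
k=0  a_k=21  p_k/q_k = 21/1
k=1  a_k=3  p_k/q_k = 64/3
…
k=4  a_k=3  p_k/q_k = 1552/73
…
k=6  a_k=3  p_k/q_k = 49579/2332
…
k=8  a_k=1  p_k/q_k = 313483/14745
k=9  a_k=3  p_k/q_k = 1204353/56648
fundamental: x₁=1204353, y₁=56648  (since 1450466148609 − 452·3208995904 = 1)

1204353 56648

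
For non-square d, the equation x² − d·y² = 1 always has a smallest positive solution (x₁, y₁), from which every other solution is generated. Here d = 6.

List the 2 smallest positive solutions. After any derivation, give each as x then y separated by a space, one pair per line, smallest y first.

[2; 2,4] for √6; ℓ=2 ⇒ convergent index 1
k=0  a_k=2  p_k/q_k = 2/1
k=1  a_k=2  p_k/q_k = 5/2
→ (5, 2).  Check: 5²=25, 6·2²=24, difference 1.
k=2:  x_2 = 5·5+6·2·2 = 49,  y_2 = 5·2+2·5 = 20

5 2
49 20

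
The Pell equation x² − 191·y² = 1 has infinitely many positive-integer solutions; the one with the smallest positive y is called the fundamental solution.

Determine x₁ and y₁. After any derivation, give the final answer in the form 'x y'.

8994000 650783

√191 = [13; 1,4,1,1,3,…,4,1,26, …], period ℓ=16 (even) → k=15
step 0: (13, 1)  from 13·(1,0) + (0,1)
step 1: (14, 1)  from 1·(13,1) + (1,0)
step 2: (69, 5)  from 4·(14,1) + (13,1)
…
step 10: (207083, 14984)  from 2·(83433,6037) + (40217,2910)
step 11: (704682, 50989)  from 3·(207083,14984) + (83433,6037)
…
step 14: (7377553, 533821)  from 4·(1616447,116962) + (911765,65973)
step 15: (8994000, 650783)  from 1·(7377553,533821) + (1616447,116962)
fundamental: x₁=8994000, y₁=650783  (since 80892036000000 − 191·423518513089 = 1)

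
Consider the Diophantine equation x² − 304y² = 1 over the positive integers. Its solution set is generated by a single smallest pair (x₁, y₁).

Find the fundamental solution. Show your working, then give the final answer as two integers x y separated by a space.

√304 → a₀=17, period (2,3,2,1,1,1,1,1,2,3,2,34); ℓ=12 even so k=11
k=0  a_k=17  p_k/q_k = 17/1
…
k=2  a_k=3  p_k/q_k = 122/7
…
k=4  a_k=1  p_k/q_k = 401/23
…
k=6  a_k=1  p_k/q_k = 1081/62
…
k=8  a_k=1  p_k/q_k = 2842/163
…
k=10  a_k=3  p_k/q_k = 25177/1444
k=11  a_k=2  p_k/q_k = 57799/3315
fundamental: x₁=57799, y₁=3315  (since 3340724401 − 304·10989225 = 1)

57799 3315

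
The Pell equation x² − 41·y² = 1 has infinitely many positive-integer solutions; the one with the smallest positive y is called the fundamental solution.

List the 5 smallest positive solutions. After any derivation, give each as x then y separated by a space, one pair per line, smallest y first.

2049 320
8396801 1311360
34410088449 5373952960
141012534067201 22022457918720
577869330197301249 90248027176961600

d=41: √d = [6; 2,2,12] (ℓ=3, odd), read p_5/q_5
i=0: a=6 ⇒ p=6, q=1
i=1: a=2 ⇒ p=13, q=2
i=2: a=2 ⇒ p=32, q=5
i=3: a=12 ⇒ p=397, q=62
i=4: a=2 ⇒ p=826, q=129
i=5: a=2 ⇒ p=2049, q=320
(x₁, y₁) = (2049, 320);  2049² − 41·320² = 1 ✓
(x_2, y_2) = (2049·2049 + 41·320·320, 2049·320 + 320·2049) = (8396801, 1311360)
(x_3, y_3) = (2049·8396801 + 41·320·1311360, 2049·1311360 + 320·8396801) = (34410088449, 5373952960)
(x_4, y_4) = (2049·34410088449 + 41·320·5373952960, 2049·5373952960 + 320·34410088449) = (141012534067201, 22022457918720)
(x_5, y_5) = (2049·141012534067201 + 41·320·22022457918720, 2049·22022457918720 + 320·141012534067201) = (577869330197301249, 90248027176961600)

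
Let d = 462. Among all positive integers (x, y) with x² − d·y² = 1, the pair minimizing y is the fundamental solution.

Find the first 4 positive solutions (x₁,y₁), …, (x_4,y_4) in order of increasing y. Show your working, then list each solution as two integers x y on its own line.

[21; 2,42] for √462; ℓ=2 ⇒ convergent index 1
i=0: a=21 ⇒ p=21, q=1
i=1: a=2 ⇒ p=43, q=2
fundamental: x₁=43, y₁=2  (since 1849 − 462·4 = 1)
(x_2, y_2) = (43·43 + 462·2·2, 43·2 + 2·43) = (3697, 172)
(x_3, y_3) = (43·3697 + 462·2·172, 43·172 + 2·3697) = (317899, 14790)
(x_4, y_4) = (43·317899 + 462·2·14790, 43·14790 + 2·317899) = (27335617, 1271768)

43 2
3697 172
317899 14790
27335617 1271768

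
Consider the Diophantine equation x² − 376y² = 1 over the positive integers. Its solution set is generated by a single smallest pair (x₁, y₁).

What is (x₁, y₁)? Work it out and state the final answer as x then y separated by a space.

2143295 110532

√376 = [19; 2,1,1,3,1,…,1,2,38, …], period ℓ=16 (even) → k=15
k=0  a_k=19  p_k/q_k = 19/1
…
k=3  a_k=1  p_k/q_k = 97/5
k=4  a_k=3  p_k/q_k = 349/18
…
k=9  a_k=2  p_k/q_k = 28834/1487
…
k=11  a_k=1  p_k/q_k = 99455/5129
…
k=14  a_k=1  p_k/q_k = 837427/43187
k=15  a_k=2  p_k/q_k = 2143295/110532
(x₁, y₁) = (2143295, 110532);  2143295² − 376·110532² = 1 ✓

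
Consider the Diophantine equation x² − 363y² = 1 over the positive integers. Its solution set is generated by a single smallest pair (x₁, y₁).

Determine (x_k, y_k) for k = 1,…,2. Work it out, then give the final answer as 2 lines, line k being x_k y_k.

362 19
262087 13756

√363 = [19; 19,38, …], period ℓ=2 (even) → k=1
k=0  a_k=19  p_k/q_k = 19/1
k=1  a_k=19  p_k/q_k = 362/19
(x₁, y₁) = (362, 19);  362² − 363·19² = 1 ✓
k=2:  x_2 = 362·362+363·19·19 = 262087,  y_2 = 362·19+19·362 = 13756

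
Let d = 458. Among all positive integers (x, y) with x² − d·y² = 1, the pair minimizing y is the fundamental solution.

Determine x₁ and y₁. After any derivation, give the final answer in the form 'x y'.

22899 1070

√458 → a₀=21, period (2,2,42); ℓ=3 odd so k=5
i=0: a=21 ⇒ p=21, q=1
i=1: a=2 ⇒ p=43, q=2
i=2: a=2 ⇒ p=107, q=5
…
i=4: a=2 ⇒ p=9181, q=429
i=5: a=2 ⇒ p=22899, q=1070
fundamental: x₁=22899, y₁=1070  (since 524364201 − 458·1144900 = 1)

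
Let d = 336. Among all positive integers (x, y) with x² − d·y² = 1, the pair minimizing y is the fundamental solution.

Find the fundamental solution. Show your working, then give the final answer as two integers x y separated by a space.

55 3

d=336: √d = [18; 3,36] (ℓ=2, even), read p_1/q_1
step 0: (18, 1)  from 18·(1,0) + (0,1)
step 1: (55, 3)  from 3·(18,1) + (1,0)
(x₁, y₁) = (55, 3);  55² − 336·3² = 1 ✓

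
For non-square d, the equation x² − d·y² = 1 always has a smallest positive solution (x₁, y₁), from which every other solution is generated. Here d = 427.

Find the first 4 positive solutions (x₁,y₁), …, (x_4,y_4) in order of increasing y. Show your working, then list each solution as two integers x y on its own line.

62 3
7687 372
953126 46125
118179937 5719128

√427 = [20; 1,1,1,40, …], period ℓ=4 (even) → k=3
i=0: a=20 ⇒ p=20, q=1
i=1: a=1 ⇒ p=21, q=1
i=2: a=1 ⇒ p=41, q=2
i=3: a=1 ⇒ p=62, q=3
(x₁, y₁) = (62, 3);  62² − 427·3² = 1 ✓
k=2:  x_2 = 62·62+427·3·3 = 7687,  y_2 = 62·3+3·62 = 372
k=3:  x_3 = 62·7687+427·3·372 = 953126,  y_3 = 62·372+3·7687 = 46125
k=4:  x_4 = 62·953126+427·3·46125 = 118179937,  y_4 = 62·46125+3·953126 = 5719128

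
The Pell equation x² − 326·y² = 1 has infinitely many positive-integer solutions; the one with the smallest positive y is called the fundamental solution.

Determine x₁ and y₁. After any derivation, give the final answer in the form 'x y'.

325 18

√326 = [18; 18,36, …], period ℓ=2 (even) → k=1
step 0: (18, 1)  from 18·(1,0) + (0,1)
step 1: (325, 18)  from 18·(18,1) + (1,0)
→ (325, 18).  Check: 325²=105625, 326·18²=105624, difference 1.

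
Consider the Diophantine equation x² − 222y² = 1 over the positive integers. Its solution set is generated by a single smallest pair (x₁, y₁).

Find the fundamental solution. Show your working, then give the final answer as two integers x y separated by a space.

149 10

√222 → a₀=14, period (1,8,1,28); ℓ=4 even so k=3
k=0  a_k=14  p_k/q_k = 14/1
k=1  a_k=1  p_k/q_k = 15/1
k=2  a_k=8  p_k/q_k = 134/9
k=3  a_k=1  p_k/q_k = 149/10
fundamental: x₁=149, y₁=10  (since 22201 − 222·100 = 1)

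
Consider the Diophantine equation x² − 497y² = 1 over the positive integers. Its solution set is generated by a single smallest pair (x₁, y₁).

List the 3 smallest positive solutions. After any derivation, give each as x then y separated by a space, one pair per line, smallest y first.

[22; 3,2,2,5,6,5,2,2,3,44] for √497; ℓ=10 ⇒ convergent index 9
step 0: (22, 1)  from 22·(1,0) + (0,1)
step 1: (67, 3)  from 3·(22,1) + (1,0)
…
step 3: (379, 17)  from 2·(156,7) + (67,3)
step 4: (2051, 92)  from 5·(379,17) + (156,7)
step 5: (12685, 569)  from 6·(2051,92) + (379,17)
step 6: (65476, 2937)  from 5·(12685,569) + (2051,92)
step 7: (143637, 6443)  from 2·(65476,2937) + (12685,569)
step 8: (352750, 15823)  from 2·(143637,6443) + (65476,2937)
step 9: (1201887, 53912)  from 3·(352750,15823) + (143637,6443)
fundamental: x₁=1201887, y₁=53912  (since 1444532360769 − 497·2906503744 = 1)
k=2:  x_2 = 1201887·1201887+497·53912·53912 = 2889064721537,  y_2 = 1201887·53912+53912·1201887 = 129592263888
k=3:  x_3 = 1201887·2889064721537+497·53912·129592263888 = 6944658661946678751,  y_3 = 1201887·129592263888+53912·2889064721537 = 311510514535059400

1201887 53912
2889064721537 129592263888
6944658661946678751 311510514535059400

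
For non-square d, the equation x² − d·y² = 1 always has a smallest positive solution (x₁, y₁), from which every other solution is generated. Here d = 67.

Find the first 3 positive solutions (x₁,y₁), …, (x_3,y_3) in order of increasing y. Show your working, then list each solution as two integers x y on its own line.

48842 5967
4771081927 582880428
466058366908226 56938091722785

d=67: √d = [8; 5,2,1,1,7,1,1,2,5,16] (ℓ=10, even), read p_9/q_9
step 0: (8, 1)  from 8·(1,0) + (0,1)
…
step 2: (90, 11)  from 2·(41,5) + (8,1)
step 3: (131, 16)  from 1·(90,11) + (41,5)
step 4: (221, 27)  from 1·(131,16) + (90,11)
…
step 7: (3577, 437)  from 1·(1899,232) + (1678,205)
step 8: (9053, 1106)  from 2·(3577,437) + (1899,232)
step 9: (48842, 5967)  from 5·(9053,1106) + (3577,437)
(x₁, y₁) = (48842, 5967);  48842² − 67·5967² = 1 ✓
(x_2, y_2) = (48842·48842 + 67·5967·5967, 48842·5967 + 5967·48842) = (4771081927, 582880428)
(x_3, y_3) = (48842·4771081927 + 67·5967·582880428, 48842·582880428 + 5967·4771081927) = (466058366908226, 56938091722785)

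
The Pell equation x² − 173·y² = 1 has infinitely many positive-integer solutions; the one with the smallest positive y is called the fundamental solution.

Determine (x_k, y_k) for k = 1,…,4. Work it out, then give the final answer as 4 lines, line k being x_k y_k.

2499849 190060
12498490045601 950242601880
62488675684008728649 4750926036134042180
312424506839974574118902401 23753195401006348176659760

√173 → a₀=13, period (6,1,1,6,26); ℓ=5 odd so k=9
step 0: (13, 1)  from 13·(1,0) + (0,1)
step 1: (79, 6)  from 6·(13,1) + (1,0)
step 2: (92, 7)  from 1·(79,6) + (13,1)
…
step 4: (1118, 85)  from 6·(171,13) + (92,7)
step 5: (29239, 2223)  from 26·(1118,85) + (171,13)
step 6: (176552, 13423)  from 6·(29239,2223) + (1118,85)
…
step 8: (382343, 29069)  from 1·(205791,15646) + (176552,13423)
step 9: (2499849, 190060)  from 6·(382343,29069) + (205791,15646)
→ (2499849, 190060).  Check: 2499849²=6249245022801, 173·190060²=6249245022800, difference 1.
n=2: (2499849,190060)∘(2499849,190060) = (2499849·2499849+173·190060·190060, 2499849·190060+190060·2499849) = (12498490045601,950242601880)
n=3: (12498490045601,950242601880)∘(2499849,190060) = (2499849·12498490045601+173·190060·950242601880, 2499849·950242601880+190060·12498490045601) = (62488675684008728649,4750926036134042180)
n=4: (62488675684008728649,4750926036134042180)∘(2499849,190060) = (2499849·62488675684008728649+173·190060·4750926036134042180, 2499849·4750926036134042180+190060·62488675684008728649) = (312424506839974574118902401,23753195401006348176659760)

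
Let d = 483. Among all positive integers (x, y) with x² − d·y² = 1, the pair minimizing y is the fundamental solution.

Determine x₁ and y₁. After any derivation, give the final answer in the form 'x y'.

22 1

d=483: √d = [21; 1,42] (ℓ=2, even), read p_1/q_1
step 0: (21, 1)  from 21·(1,0) + (0,1)
step 1: (22, 1)  from 1·(21,1) + (1,0)
fundamental: x₁=22, y₁=1  (since 484 − 483·1 = 1)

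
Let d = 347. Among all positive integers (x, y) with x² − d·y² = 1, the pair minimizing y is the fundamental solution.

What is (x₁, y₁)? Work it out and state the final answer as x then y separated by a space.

641602 34443

d=347: √d = [18; 1,1,1,2,4,…,1,1,36] (ℓ=14, even), read p_13/q_13
step 0: (18, 1)  from 18·(1,0) + (0,1)
step 1: (19, 1)  from 1·(18,1) + (1,0)
…
step 3: (56, 3)  from 1·(37,2) + (19,1)
step 4: (149, 8)  from 2·(56,3) + (37,2)
…
step 7: (14269, 766)  from 17·(801,43) + (652,35)
…
step 9: (74549, 4002)  from 4·(15070,809) + (14269,766)
…
step 12: (402885, 21628)  from 1·(238717,12815) + (164168,8813)
step 13: (641602, 34443)  from 1·(402885,21628) + (238717,12815)
(x₁, y₁) = (641602, 34443);  641602² − 347·34443² = 1 ✓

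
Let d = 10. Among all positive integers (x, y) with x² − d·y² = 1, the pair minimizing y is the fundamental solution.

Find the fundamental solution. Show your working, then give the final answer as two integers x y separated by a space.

19 6

[3; 6] for √10; ℓ=1 ⇒ convergent index 1
k=0  a_k=3  p_k/q_k = 3/1
k=1  a_k=6  p_k/q_k = 19/6
fundamental: x₁=19, y₁=6  (since 361 − 10·36 = 1)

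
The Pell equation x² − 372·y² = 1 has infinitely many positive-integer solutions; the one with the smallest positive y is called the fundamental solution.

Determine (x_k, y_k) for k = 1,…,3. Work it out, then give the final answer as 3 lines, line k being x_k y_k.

12151 630
295293601 15310260
7176225079351 372069937890

d=372: √d = [19; 3,2,12,2,3,38] (ℓ=6, even), read p_5/q_5
step 0: (19, 1)  from 19·(1,0) + (0,1)
…
step 2: (135, 7)  from 2·(58,3) + (19,1)
step 3: (1678, 87)  from 12·(135,7) + (58,3)
step 4: (3491, 181)  from 2·(1678,87) + (135,7)
step 5: (12151, 630)  from 3·(3491,181) + (1678,87)
(x₁, y₁) = (12151, 630);  12151² − 372·630² = 1 ✓
(x_2, y_2) = (12151·12151 + 372·630·630, 12151·630 + 630·12151) = (295293601, 15310260)
(x_3, y_3) = (12151·295293601 + 372·630·15310260, 12151·15310260 + 630·295293601) = (7176225079351, 372069937890)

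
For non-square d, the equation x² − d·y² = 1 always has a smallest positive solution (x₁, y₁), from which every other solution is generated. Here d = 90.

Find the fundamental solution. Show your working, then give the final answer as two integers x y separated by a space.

√90 → a₀=9, period (2,18); ℓ=2 even so k=1
k=0  a_k=9  p_k/q_k = 9/1
k=1  a_k=2  p_k/q_k = 19/2
→ (19, 2).  Check: 19²=361, 90·2²=360, difference 1.

19 2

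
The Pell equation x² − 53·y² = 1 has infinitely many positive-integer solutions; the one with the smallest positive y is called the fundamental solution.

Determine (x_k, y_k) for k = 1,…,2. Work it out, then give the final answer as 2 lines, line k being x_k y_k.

√53 → a₀=7, period (3,1,1,3,14); ℓ=5 odd so k=9
i=0: a=7 ⇒ p=7, q=1
i=1: a=3 ⇒ p=22, q=3
…
i=3: a=1 ⇒ p=51, q=7
i=4: a=3 ⇒ p=182, q=25
…
i=6: a=3 ⇒ p=7979, q=1096
…
i=8: a=1 ⇒ p=18557, q=2549
i=9: a=3 ⇒ p=66249, q=9100
fundamental: x₁=66249, y₁=9100  (since 4388930001 − 53·82810000 = 1)
(66249+9100√53)^2 = 8777860001 + 1205731800√53

66249 9100
8777860001 1205731800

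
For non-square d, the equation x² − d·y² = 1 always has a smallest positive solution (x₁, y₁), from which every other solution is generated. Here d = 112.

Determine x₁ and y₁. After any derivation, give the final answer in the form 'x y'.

127 12

√112 = [10; 1,1,2,1,1,20, …], period ℓ=6 (even) → k=5
k=0  a_k=10  p_k/q_k = 10/1
k=1  a_k=1  p_k/q_k = 11/1
k=2  a_k=1  p_k/q_k = 21/2
k=3  a_k=2  p_k/q_k = 53/5
k=4  a_k=1  p_k/q_k = 74/7
k=5  a_k=1  p_k/q_k = 127/12
fundamental: x₁=127, y₁=12  (since 16129 − 112·144 = 1)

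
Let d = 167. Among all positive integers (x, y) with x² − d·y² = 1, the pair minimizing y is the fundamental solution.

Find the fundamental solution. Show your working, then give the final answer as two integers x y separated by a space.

168 13

√167 = [12; 1,11,1,24, …], period ℓ=4 (even) → k=3
i=0: a=12 ⇒ p=12, q=1
i=1: a=1 ⇒ p=13, q=1
i=2: a=11 ⇒ p=155, q=12
i=3: a=1 ⇒ p=168, q=13
(x₁, y₁) = (168, 13);  168² − 167·13² = 1 ✓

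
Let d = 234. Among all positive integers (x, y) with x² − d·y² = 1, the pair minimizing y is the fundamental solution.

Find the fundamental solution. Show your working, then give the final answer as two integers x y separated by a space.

5201 340

√234 → a₀=15, period (3,2,1,2,1,2,3,30); ℓ=8 even so k=7
k=0  a_k=15  p_k/q_k = 15/1
…
k=2  a_k=2  p_k/q_k = 107/7
…
k=5  a_k=1  p_k/q_k = 566/37
k=6  a_k=2  p_k/q_k = 1545/101
k=7  a_k=3  p_k/q_k = 5201/340
fundamental: x₁=5201, y₁=340  (since 27050401 − 234·115600 = 1)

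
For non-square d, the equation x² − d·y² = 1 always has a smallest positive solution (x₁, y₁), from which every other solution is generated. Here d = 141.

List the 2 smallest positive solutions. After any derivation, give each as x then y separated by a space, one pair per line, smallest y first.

95 8
18049 1520

√141 → a₀=11, period (1,6,1,22); ℓ=4 even so k=3
i=0: a=11 ⇒ p=11, q=1
…
i=2: a=6 ⇒ p=83, q=7
i=3: a=1 ⇒ p=95, q=8
fundamental: x₁=95, y₁=8  (since 9025 − 141·64 = 1)
k=2:  x_2 = 95·95+141·8·8 = 18049,  y_2 = 95·8+8·95 = 1520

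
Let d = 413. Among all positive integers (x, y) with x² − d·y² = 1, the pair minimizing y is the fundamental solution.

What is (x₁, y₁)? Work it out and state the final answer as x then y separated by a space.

113399 5580

√413 = [20; 3,9,1,4,1,9,3,40, …], period ℓ=8 (even) → k=7
i=0: a=20 ⇒ p=20, q=1
…
i=2: a=9 ⇒ p=569, q=28
i=3: a=1 ⇒ p=630, q=31
i=4: a=4 ⇒ p=3089, q=152
i=5: a=1 ⇒ p=3719, q=183
i=6: a=9 ⇒ p=36560, q=1799
i=7: a=3 ⇒ p=113399, q=5580
→ (113399, 5580).  Check: 113399²=12859333201, 413·5580²=12859333200, difference 1.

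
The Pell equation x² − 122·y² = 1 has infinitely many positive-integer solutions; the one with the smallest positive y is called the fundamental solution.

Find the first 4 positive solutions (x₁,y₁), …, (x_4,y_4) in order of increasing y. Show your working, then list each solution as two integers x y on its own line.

d=122: √d = [11; 22] (ℓ=1, odd), read p_1/q_1
step 0: (11, 1)  from 11·(1,0) + (0,1)
step 1: (243, 22)  from 22·(11,1) + (1,0)
→ (243, 22).  Check: 243²=59049, 122·22²=59048, difference 1.
(x_2, y_2) = (243·243 + 122·22·22, 243·22 + 22·243) = (118097, 10692)
(x_3, y_3) = (243·118097 + 122·22·10692, 243·10692 + 22·118097) = (57394899, 5196290)
(x_4, y_4) = (243·57394899 + 122·22·5196290, 243·5196290 + 22·57394899) = (27893802817, 2525386248)

243 22
118097 10692
57394899 5196290
27893802817 2525386248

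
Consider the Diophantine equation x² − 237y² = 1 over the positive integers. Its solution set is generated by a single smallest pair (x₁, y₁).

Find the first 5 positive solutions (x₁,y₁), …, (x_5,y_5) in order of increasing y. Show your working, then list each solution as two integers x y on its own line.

228151 14820
104105757601 6762395640
47503665404623351 3085694655308460
21676017531356338550401 1408008642599798519280
9890810151545456327820453751 642477159632487569289194100

d=237: √d = [15; 2,1,1,7,10,7,1,1,2,30] (ℓ=10, even), read p_9/q_9
i=0: a=15 ⇒ p=15, q=1
…
i=8: a=1 ⇒ p=90075, q=5851
i=9: a=2 ⇒ p=228151, q=14820
→ (228151, 14820).  Check: 228151²=52052878801, 237·14820²=52052878800, difference 1.
(228151+14820√237)^2 = 104105757601 + 6762395640√237
(228151+14820√237)^3 = 47503665404623351 + 3085694655308460√237
(228151+14820√237)^4 = 21676017531356338550401 + 1408008642599798519280√237
(228151+14820√237)^5 = 9890810151545456327820453751 + 642477159632487569289194100√237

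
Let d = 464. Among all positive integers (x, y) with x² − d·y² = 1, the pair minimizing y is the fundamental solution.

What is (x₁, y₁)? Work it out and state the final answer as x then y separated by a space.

d=464: √d = [21; 1,1,5,1,1,1,5,1,1,42] (ℓ=10, even), read p_9/q_9
step 0: (21, 1)  from 21·(1,0) + (0,1)
…
step 2: (43, 2)  from 1·(22,1) + (21,1)
step 3: (237, 11)  from 5·(43,2) + (22,1)
step 4: (280, 13)  from 1·(237,11) + (43,2)
step 5: (517, 24)  from 1·(280,13) + (237,11)
…
step 8: (5299, 246)  from 1·(4502,209) + (797,37)
step 9: (9801, 455)  from 1·(5299,246) + (4502,209)
(x₁, y₁) = (9801, 455);  9801² − 464·455² = 1 ✓

9801 455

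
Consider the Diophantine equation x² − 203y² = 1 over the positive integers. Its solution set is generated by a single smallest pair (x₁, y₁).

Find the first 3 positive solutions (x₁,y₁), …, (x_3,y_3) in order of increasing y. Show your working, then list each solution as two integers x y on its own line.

57 4
6497 456
740601 51980

√203 = [14; 4,28, …], period ℓ=2 (even) → k=1
i=0: a=14 ⇒ p=14, q=1
i=1: a=4 ⇒ p=57, q=4
(x₁, y₁) = (57, 4);  57² − 203·4² = 1 ✓
k=2:  x_2 = 57·57+203·4·4 = 6497,  y_2 = 57·4+4·57 = 456
k=3:  x_3 = 57·6497+203·4·456 = 740601,  y_3 = 57·456+4·6497 = 51980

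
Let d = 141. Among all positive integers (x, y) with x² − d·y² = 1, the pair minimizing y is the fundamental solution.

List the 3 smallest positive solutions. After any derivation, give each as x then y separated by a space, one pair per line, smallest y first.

95 8
18049 1520
3429215 288792

[11; 1,6,1,22] for √141; ℓ=4 ⇒ convergent index 3
i=0: a=11 ⇒ p=11, q=1
…
i=2: a=6 ⇒ p=83, q=7
i=3: a=1 ⇒ p=95, q=8
→ (95, 8).  Check: 95²=9025, 141·8²=9024, difference 1.
(95+8√141)^2 = 18049 + 1520√141
(95+8√141)^3 = 3429215 + 288792√141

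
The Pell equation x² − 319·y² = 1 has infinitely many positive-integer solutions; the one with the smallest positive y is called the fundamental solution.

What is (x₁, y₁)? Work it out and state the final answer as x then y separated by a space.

12901780 722361

[17; 1,6,5,1,4,…,6,1,34] for √319; ℓ=14 ⇒ convergent index 13
step 0: (17, 1)  from 17·(1,0) + (0,1)
…
step 3: (643, 36)  from 5·(125,7) + (18,1)
step 4: (768, 43)  from 1·(643,36) + (125,7)
…
step 6: (11913, 667)  from 3·(3715,208) + (768,43)
…
step 12: (11102899, 621643)  from 6·(1798881,100718) + (309613,17335)
step 13: (12901780, 722361)  from 1·(11102899,621643) + (1798881,100718)
fundamental: x₁=12901780, y₁=722361  (since 166455927168400 − 319·521805414321 = 1)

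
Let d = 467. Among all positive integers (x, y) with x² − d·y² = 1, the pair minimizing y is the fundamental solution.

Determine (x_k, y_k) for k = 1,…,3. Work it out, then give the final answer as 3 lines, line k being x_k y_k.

√467 → a₀=21, period (1,1,1,1,3,…,1,1,42); ℓ=14 even so k=13
k=0  a_k=21  p_k/q_k = 21/1
…
k=2  a_k=1  p_k/q_k = 43/2
…
k=4  a_k=1  p_k/q_k = 108/5
k=5  a_k=3  p_k/q_k = 389/18
…
k=8  a_k=3  p_k/q_k = 82767/3830
…
k=12  a_k=1  p_k/q_k = 991929/45901
k=13  a_k=1  p_k/q_k = 1625626/75225
→ (1625626, 75225).  Check: 1625626²=2642659891876, 467·75225²=2642659891875, difference 1.
k=2:  x_2 = 1625626·1625626+467·75225·75225 = 5285319783751,  y_2 = 1625626·75225+75225·1625626 = 244575431700
k=3:  x_3 = 1625626·5285319783751+467·75225·244575431700 = 17183906517558380626,  y_3 = 1625626·244575431700+75225·5285319783751 = 795176361465413175

1625626 75225
5285319783751 244575431700
17183906517558380626 795176361465413175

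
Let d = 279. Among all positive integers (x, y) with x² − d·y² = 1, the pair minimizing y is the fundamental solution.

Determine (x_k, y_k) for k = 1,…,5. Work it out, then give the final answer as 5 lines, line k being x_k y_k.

√279 = [16; 1,2,2,1,2,2,1,32, …], period ℓ=8 (even) → k=7
step 0: (16, 1)  from 16·(1,0) + (0,1)
step 1: (17, 1)  from 1·(16,1) + (1,0)
step 2: (50, 3)  from 2·(17,1) + (16,1)
…
step 4: (167, 10)  from 1·(117,7) + (50,3)
…
step 6: (1069, 64)  from 2·(451,27) + (167,10)
step 7: (1520, 91)  from 1·(1069,64) + (451,27)
fundamental: x₁=1520, y₁=91  (since 2310400 − 279·8281 = 1)
n=2: (1520,91)∘(1520,91) = (1520·1520+279·91·91, 1520·91+91·1520) = (4620799,276640)
n=3: (4620799,276640)∘(1520,91) = (1520·4620799+279·91·276640, 1520·276640+91·4620799) = (14047227440,840985509)
n=4: (14047227440,840985509)∘(1520,91) = (1520·14047227440+279·91·840985509, 1520·840985509+91·14047227440) = (42703566796801,2556595670720)
n=5: (42703566796801,2556595670720)∘(1520,91) = (1520·42703566796801+279·91·2556595670720, 1520·2556595670720+91·42703566796801) = (129818829015047600,7772049998003291)

1520 91
4620799 276640
14047227440 840985509
42703566796801 2556595670720
129818829015047600 7772049998003291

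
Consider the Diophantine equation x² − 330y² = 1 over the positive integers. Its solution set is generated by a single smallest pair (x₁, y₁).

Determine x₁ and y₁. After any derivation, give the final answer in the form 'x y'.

109 6

√330 → a₀=18, period (6,36); ℓ=2 even so k=1
k=0  a_k=18  p_k/q_k = 18/1
k=1  a_k=6  p_k/q_k = 109/6
→ (109, 6).  Check: 109²=11881, 330·6²=11880, difference 1.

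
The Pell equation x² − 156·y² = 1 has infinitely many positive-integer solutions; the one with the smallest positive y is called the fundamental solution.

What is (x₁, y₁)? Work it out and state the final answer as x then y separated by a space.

√156 = [12; 2,24, …], period ℓ=2 (even) → k=1
a_0=12:  p_0=12·1+0=12,  q_0=12·0+1=1
a_1=2:  p_1=2·12+1=25,  q_1=2·1+0=2
(x₁, y₁) = (25, 2);  25² − 156·2² = 1 ✓

25 2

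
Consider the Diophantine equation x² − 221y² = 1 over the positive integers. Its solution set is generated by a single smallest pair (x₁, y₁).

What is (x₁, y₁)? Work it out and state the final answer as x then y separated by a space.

√221 → a₀=14, period (1,6,2,6,1,28); ℓ=6 even so k=5
step 0: (14, 1)  from 14·(1,0) + (0,1)
…
step 4: (1442, 97)  from 6·(223,15) + (104,7)
step 5: (1665, 112)  from 1·(1442,97) + (223,15)
fundamental: x₁=1665, y₁=112  (since 2772225 − 221·12544 = 1)

1665 112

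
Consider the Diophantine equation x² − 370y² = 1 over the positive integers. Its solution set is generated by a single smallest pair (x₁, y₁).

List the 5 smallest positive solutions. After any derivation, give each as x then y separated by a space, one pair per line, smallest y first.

√370 → a₀=19, period (4,4,38); ℓ=3 odd so k=5
i=0: a=19 ⇒ p=19, q=1
i=1: a=4 ⇒ p=77, q=4
…
i=3: a=38 ⇒ p=12503, q=650
i=4: a=4 ⇒ p=50339, q=2617
i=5: a=4 ⇒ p=213859, q=11118
fundamental: x₁=213859, y₁=11118  (since 45735671881 − 370·123609924 = 1)
(213859+11118√370)^2 = 91471343761 + 4755368724√370
(213859+11118√370)^3 = 39123940210553539 + 2033956799880714√370
(213859+11118√370)^4 = 16734013458886067250241 + 869959934526623861928√370
(213859+11118√370)^5 = 7157438768568706971928026499 + 372097523273824548176239590√370

213859 11118
91471343761 4755368724
39123940210553539 2033956799880714
16734013458886067250241 869959934526623861928
7157438768568706971928026499 372097523273824548176239590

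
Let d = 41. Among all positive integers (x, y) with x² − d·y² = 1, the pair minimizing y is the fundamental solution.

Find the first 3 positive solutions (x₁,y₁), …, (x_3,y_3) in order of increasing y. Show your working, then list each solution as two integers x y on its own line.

2049 320
8396801 1311360
34410088449 5373952960

[6; 2,2,12] for √41; ℓ=3 ⇒ convergent index 5
k=0  a_k=6  p_k/q_k = 6/1
…
k=4  a_k=2  p_k/q_k = 826/129
k=5  a_k=2  p_k/q_k = 2049/320
(x₁, y₁) = (2049, 320);  2049² − 41·320² = 1 ✓
n=2: (2049,320)∘(2049,320) = (2049·2049+41·320·320, 2049·320+320·2049) = (8396801,1311360)
n=3: (8396801,1311360)∘(2049,320) = (2049·8396801+41·320·1311360, 2049·1311360+320·8396801) = (34410088449,5373952960)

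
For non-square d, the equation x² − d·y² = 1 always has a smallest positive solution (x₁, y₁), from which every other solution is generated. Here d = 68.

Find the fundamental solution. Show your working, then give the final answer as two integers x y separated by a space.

33 4

√68 = [8; 4,16, …], period ℓ=2 (even) → k=1
k=0  a_k=8  p_k/q_k = 8/1
k=1  a_k=4  p_k/q_k = 33/4
→ (33, 4).  Check: 33²=1089, 68·4²=1088, difference 1.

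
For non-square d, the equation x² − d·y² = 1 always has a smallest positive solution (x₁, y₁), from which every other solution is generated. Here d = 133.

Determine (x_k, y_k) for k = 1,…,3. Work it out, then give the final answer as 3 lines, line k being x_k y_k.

[11; 1,1,7,5,1,…,1,1,22] for √133; ℓ=16 ⇒ convergent index 15
k=0  a_k=11  p_k/q_k = 11/1
k=1  a_k=1  p_k/q_k = 12/1
…
k=5  a_k=1  p_k/q_k = 1061/92
k=6  a_k=1  p_k/q_k = 1949/169
k=7  a_k=1  p_k/q_k = 3010/261
k=8  a_k=2  p_k/q_k = 7969/691
…
k=14  a_k=1  p_k/q_k = 1378591/119539
k=15  a_k=1  p_k/q_k = 2588599/224460
→ (2588599, 224460).  Check: 2588599²=6700844782801, 133·224460²=6700844782800, difference 1.
(x_2, y_2) = (2588599·2588599 + 133·224460·224460, 2588599·224460 + 224460·2588599) = (13401689565601, 1162073863080)
(x_3, y_3) = (2588599·13401689565601 + 133·224460·1162073863080, 2588599·1162073863080 + 224460·13401689565601) = (69383200415647777399, 6016286479789825380)

2588599 224460
13401689565601 1162073863080
69383200415647777399 6016286479789825380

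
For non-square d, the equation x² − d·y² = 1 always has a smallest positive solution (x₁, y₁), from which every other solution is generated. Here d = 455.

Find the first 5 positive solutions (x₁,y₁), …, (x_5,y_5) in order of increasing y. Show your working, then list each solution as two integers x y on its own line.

√455 = [21; 3,42, …], period ℓ=2 (even) → k=1
k=0  a_k=21  p_k/q_k = 21/1
k=1  a_k=3  p_k/q_k = 64/3
(x₁, y₁) = (64, 3);  64² − 455·3² = 1 ✓
n=2: (64,3)∘(64,3) = (64·64+455·3·3, 64·3+3·64) = (8191,384)
n=3: (8191,384)∘(64,3) = (64·8191+455·3·384, 64·384+3·8191) = (1048384,49149)
n=4: (1048384,49149)∘(64,3) = (64·1048384+455·3·49149, 64·49149+3·1048384) = (134184961,6290688)
n=5: (134184961,6290688)∘(64,3) = (64·134184961+455·3·6290688, 64·6290688+3·134184961) = (17174626624,805158915)

64 3
8191 384
1048384 49149
134184961 6290688
17174626624 805158915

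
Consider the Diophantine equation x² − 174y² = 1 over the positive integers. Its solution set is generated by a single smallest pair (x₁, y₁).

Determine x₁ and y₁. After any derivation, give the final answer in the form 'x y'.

d=174: √d = [13; 5,4,5,26] (ℓ=4, even), read p_3/q_3
a_0=13:  p_0=13·1+0=13,  q_0=13·0+1=1
a_1=5:  p_1=5·13+1=66,  q_1=5·1+0=5
a_2=4:  p_2=4·66+13=277,  q_2=4·5+1=21
a_3=5:  p_3=5·277+66=1451,  q_3=5·21+5=110
(x₁, y₁) = (1451, 110);  1451² − 174·110² = 1 ✓

1451 110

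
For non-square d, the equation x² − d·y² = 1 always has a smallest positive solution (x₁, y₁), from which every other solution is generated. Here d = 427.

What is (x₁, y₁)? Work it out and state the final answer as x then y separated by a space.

[20; 1,1,1,40] for √427; ℓ=4 ⇒ convergent index 3
step 0: (20, 1)  from 20·(1,0) + (0,1)
…
step 2: (41, 2)  from 1·(21,1) + (20,1)
step 3: (62, 3)  from 1·(41,2) + (21,1)
fundamental: x₁=62, y₁=3  (since 3844 − 427·9 = 1)

62 3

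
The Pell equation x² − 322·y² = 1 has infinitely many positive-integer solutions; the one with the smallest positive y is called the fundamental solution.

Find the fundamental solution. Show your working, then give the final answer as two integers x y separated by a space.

323 18

√322 → a₀=17, period (1,16,1,34); ℓ=4 even so k=3
a_0=17:  p_0=17·1+0=17,  q_0=17·0+1=1
…
a_2=16:  p_2=16·18+17=305,  q_2=16·1+1=17
a_3=1:  p_3=1·305+18=323,  q_3=1·17+1=18
(x₁, y₁) = (323, 18);  323² − 322·18² = 1 ✓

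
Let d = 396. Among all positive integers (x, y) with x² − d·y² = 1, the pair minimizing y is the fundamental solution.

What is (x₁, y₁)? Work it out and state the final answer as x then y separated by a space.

199 10

√396 = [19; 1,8,1,38, …], period ℓ=4 (even) → k=3
step 0: (19, 1)  from 19·(1,0) + (0,1)
step 1: (20, 1)  from 1·(19,1) + (1,0)
step 2: (179, 9)  from 8·(20,1) + (19,1)
step 3: (199, 10)  from 1·(179,9) + (20,1)
fundamental: x₁=199, y₁=10  (since 39601 − 396·100 = 1)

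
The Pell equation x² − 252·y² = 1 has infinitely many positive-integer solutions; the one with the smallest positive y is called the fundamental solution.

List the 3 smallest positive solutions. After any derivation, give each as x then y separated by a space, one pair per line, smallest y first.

127 8
32257 2032
8193151 516120

d=252: √d = [15; 1,6,1,30] (ℓ=4, even), read p_3/q_3
step 0: (15, 1)  from 15·(1,0) + (0,1)
…
step 2: (111, 7)  from 6·(16,1) + (15,1)
step 3: (127, 8)  from 1·(111,7) + (16,1)
fundamental: x₁=127, y₁=8  (since 16129 − 252·64 = 1)
(x_2, y_2) = (127·127 + 252·8·8, 127·8 + 8·127) = (32257, 2032)
(x_3, y_3) = (127·32257 + 252·8·2032, 127·2032 + 8·32257) = (8193151, 516120)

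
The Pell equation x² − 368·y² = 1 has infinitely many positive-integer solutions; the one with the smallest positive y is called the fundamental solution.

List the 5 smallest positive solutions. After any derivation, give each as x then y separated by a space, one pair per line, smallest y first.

1151 60
2649601 138120
6099380351 317952180
14040770918401 731925780240
32321848554778751 1684892828160300

√368 = [19; 5,2,5,38, …], period ℓ=4 (even) → k=3
i=0: a=19 ⇒ p=19, q=1
i=1: a=5 ⇒ p=96, q=5
i=2: a=2 ⇒ p=211, q=11
i=3: a=5 ⇒ p=1151, q=60
→ (1151, 60).  Check: 1151²=1324801, 368·60²=1324800, difference 1.
n=2: (1151,60)∘(1151,60) = (1151·1151+368·60·60, 1151·60+60·1151) = (2649601,138120)
n=3: (2649601,138120)∘(1151,60) = (1151·2649601+368·60·138120, 1151·138120+60·2649601) = (6099380351,317952180)
n=4: (6099380351,317952180)∘(1151,60) = (1151·6099380351+368·60·317952180, 1151·317952180+60·6099380351) = (14040770918401,731925780240)
n=5: (14040770918401,731925780240)∘(1151,60) = (1151·14040770918401+368·60·731925780240, 1151·731925780240+60·14040770918401) = (32321848554778751,1684892828160300)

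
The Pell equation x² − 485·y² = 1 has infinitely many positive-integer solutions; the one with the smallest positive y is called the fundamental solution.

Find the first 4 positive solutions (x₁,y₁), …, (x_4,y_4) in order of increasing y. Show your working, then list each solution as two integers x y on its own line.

√485 = [22; 44, …], period ℓ=1 (odd) → k=1
step 0: (22, 1)  from 22·(1,0) + (0,1)
step 1: (969, 44)  from 44·(22,1) + (1,0)
(x₁, y₁) = (969, 44);  969² − 485·44² = 1 ✓
k=2:  x_2 = 969·969+485·44·44 = 1877921,  y_2 = 969·44+44·969 = 85272
k=3:  x_3 = 969·1877921+485·44·85272 = 3639409929,  y_3 = 969·85272+44·1877921 = 165257092
k=4:  x_4 = 969·3639409929+485·44·165257092 = 7053174564481,  y_4 = 969·165257092+44·3639409929 = 320268159024

969 44
1877921 85272
3639409929 165257092
7053174564481 320268159024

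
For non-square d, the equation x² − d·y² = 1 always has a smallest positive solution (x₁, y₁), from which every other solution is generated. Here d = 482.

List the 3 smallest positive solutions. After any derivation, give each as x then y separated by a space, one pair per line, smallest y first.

483 22
466577 21252
450712899 20529410

d=482: √d = [21; 1,20,1,42] (ℓ=4, even), read p_3/q_3
i=0: a=21 ⇒ p=21, q=1
i=1: a=1 ⇒ p=22, q=1
i=2: a=20 ⇒ p=461, q=21
i=3: a=1 ⇒ p=483, q=22
(x₁, y₁) = (483, 22);  483² − 482·22² = 1 ✓
n=2: (483,22)∘(483,22) = (483·483+482·22·22, 483·22+22·483) = (466577,21252)
n=3: (466577,21252)∘(483,22) = (483·466577+482·22·21252, 483·21252+22·466577) = (450712899,20529410)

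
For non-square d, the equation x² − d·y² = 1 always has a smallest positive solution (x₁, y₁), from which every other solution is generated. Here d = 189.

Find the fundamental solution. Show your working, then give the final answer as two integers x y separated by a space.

√189 → a₀=13, period (1,2,1,26); ℓ=4 even so k=3
step 0: (13, 1)  from 13·(1,0) + (0,1)
…
step 2: (41, 3)  from 2·(14,1) + (13,1)
step 3: (55, 4)  from 1·(41,3) + (14,1)
→ (55, 4).  Check: 55²=3025, 189·4²=3024, difference 1.

55 4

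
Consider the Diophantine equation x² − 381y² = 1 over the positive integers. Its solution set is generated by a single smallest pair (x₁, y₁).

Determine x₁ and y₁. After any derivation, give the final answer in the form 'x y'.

1015 52

[19; 1,1,12,1,1,38] for √381; ℓ=6 ⇒ convergent index 5
a_0=19:  p_0=19·1+0=19,  q_0=19·0+1=1
a_1=1:  p_1=1·19+1=20,  q_1=1·1+0=1
…
a_4=1:  p_4=1·488+39=527,  q_4=1·25+2=27
a_5=1:  p_5=1·527+488=1015,  q_5=1·27+25=52
(x₁, y₁) = (1015, 52);  1015² − 381·52² = 1 ✓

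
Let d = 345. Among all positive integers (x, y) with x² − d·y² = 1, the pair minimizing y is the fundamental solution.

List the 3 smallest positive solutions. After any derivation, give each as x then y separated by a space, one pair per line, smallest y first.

√345 → a₀=18, period (1,1,2,1,6,1,2,1,1,36); ℓ=10 even so k=9
k=0  a_k=18  p_k/q_k = 18/1
k=1  a_k=1  p_k/q_k = 19/1
k=2  a_k=1  p_k/q_k = 37/2
…
k=4  a_k=1  p_k/q_k = 130/7
…
k=6  a_k=1  p_k/q_k = 1003/54
k=7  a_k=2  p_k/q_k = 2879/155
k=8  a_k=1  p_k/q_k = 3882/209
k=9  a_k=1  p_k/q_k = 6761/364
→ (6761, 364).  Check: 6761²=45711121, 345·364²=45711120, difference 1.
n=2: (6761,364)∘(6761,364) = (6761·6761+345·364·364, 6761·364+364·6761) = (91422241,4922008)
n=3: (91422241,4922008)∘(6761,364) = (6761·91422241+345·364·4922008, 6761·4922008+364·91422241) = (1236211536041,66555391812)

6761 364
91422241 4922008
1236211536041 66555391812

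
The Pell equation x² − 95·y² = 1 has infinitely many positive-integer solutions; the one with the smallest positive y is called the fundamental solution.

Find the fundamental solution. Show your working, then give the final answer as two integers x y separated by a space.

[9; 1,2,1,18] for √95; ℓ=4 ⇒ convergent index 3
k=0  a_k=9  p_k/q_k = 9/1
…
k=2  a_k=2  p_k/q_k = 29/3
k=3  a_k=1  p_k/q_k = 39/4
→ (39, 4).  Check: 39²=1521, 95·4²=1520, difference 1.

39 4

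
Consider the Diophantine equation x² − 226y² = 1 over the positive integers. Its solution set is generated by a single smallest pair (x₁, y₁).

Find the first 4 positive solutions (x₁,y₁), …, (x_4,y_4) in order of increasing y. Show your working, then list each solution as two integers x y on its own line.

451 30
406801 27060
366934051 24408090
330974107201 22016070120

√226 → a₀=15, period (30); ℓ=1 odd so k=1
k=0  a_k=15  p_k/q_k = 15/1
k=1  a_k=30  p_k/q_k = 451/30
→ (451, 30).  Check: 451²=203401, 226·30²=203400, difference 1.
(x_2, y_2) = (451·451 + 226·30·30, 451·30 + 30·451) = (406801, 27060)
(x_3, y_3) = (451·406801 + 226·30·27060, 451·27060 + 30·406801) = (366934051, 24408090)
(x_4, y_4) = (451·366934051 + 226·30·24408090, 451·24408090 + 30·366934051) = (330974107201, 22016070120)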